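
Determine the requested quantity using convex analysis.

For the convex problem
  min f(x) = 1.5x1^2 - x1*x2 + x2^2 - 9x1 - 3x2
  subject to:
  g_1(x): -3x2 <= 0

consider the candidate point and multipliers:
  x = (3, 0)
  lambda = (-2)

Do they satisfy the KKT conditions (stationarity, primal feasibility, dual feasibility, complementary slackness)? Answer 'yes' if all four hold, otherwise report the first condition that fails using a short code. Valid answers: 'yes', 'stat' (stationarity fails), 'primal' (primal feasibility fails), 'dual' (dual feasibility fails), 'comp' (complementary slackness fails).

Gradient of f: grad f(x) = Q x + c = (0, -6)
Constraint values g_i(x) = a_i^T x - b_i:
  g_1((3, 0)) = 0
Stationarity residual: grad f(x) + sum_i lambda_i a_i = (0, 0)
  -> stationarity OK
Primal feasibility (all g_i <= 0): OK
Dual feasibility (all lambda_i >= 0): FAILS
Complementary slackness (lambda_i * g_i(x) = 0 for all i): OK

Verdict: the first failing condition is dual_feasibility -> dual.

dual


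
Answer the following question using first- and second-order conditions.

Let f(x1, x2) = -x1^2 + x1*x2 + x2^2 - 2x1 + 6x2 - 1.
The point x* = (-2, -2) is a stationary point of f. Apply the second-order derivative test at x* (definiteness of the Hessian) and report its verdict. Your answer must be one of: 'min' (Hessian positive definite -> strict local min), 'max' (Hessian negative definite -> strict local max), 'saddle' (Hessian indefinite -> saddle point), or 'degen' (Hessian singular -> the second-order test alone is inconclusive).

Compute the Hessian H = grad^2 f:
  H = [[-2, 1], [1, 2]]
Verify stationarity: grad f(x*) = H x* + g = (0, 0).
Eigenvalues of H: -2.2361, 2.2361.
Eigenvalues have mixed signs, so H is indefinite -> x* is a saddle point.

saddle


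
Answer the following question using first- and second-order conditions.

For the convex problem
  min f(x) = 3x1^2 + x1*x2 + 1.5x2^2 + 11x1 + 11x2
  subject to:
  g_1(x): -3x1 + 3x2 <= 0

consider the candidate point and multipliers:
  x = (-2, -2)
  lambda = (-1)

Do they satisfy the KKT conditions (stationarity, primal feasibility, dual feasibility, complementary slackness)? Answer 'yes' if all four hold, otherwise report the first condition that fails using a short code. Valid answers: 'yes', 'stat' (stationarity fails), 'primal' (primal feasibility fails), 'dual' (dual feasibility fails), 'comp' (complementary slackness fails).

Gradient of f: grad f(x) = Q x + c = (-3, 3)
Constraint values g_i(x) = a_i^T x - b_i:
  g_1((-2, -2)) = 0
Stationarity residual: grad f(x) + sum_i lambda_i a_i = (0, 0)
  -> stationarity OK
Primal feasibility (all g_i <= 0): OK
Dual feasibility (all lambda_i >= 0): FAILS
Complementary slackness (lambda_i * g_i(x) = 0 for all i): OK

Verdict: the first failing condition is dual_feasibility -> dual.

dual


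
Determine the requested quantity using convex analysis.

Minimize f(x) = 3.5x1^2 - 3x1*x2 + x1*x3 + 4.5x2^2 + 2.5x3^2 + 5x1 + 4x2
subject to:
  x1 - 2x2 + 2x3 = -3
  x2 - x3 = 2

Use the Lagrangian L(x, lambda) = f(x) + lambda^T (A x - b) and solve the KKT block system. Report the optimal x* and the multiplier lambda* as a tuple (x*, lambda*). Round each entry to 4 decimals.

Form the Lagrangian:
  L(x, lambda) = (1/2) x^T Q x + c^T x + lambda^T (A x - b)
Stationarity (grad_x L = 0): Q x + c + A^T lambda = 0.
Primal feasibility: A x = b.

This gives the KKT block system:
  [ Q   A^T ] [ x     ]   [-c ]
  [ A    0  ] [ lambda ] = [ b ]

Solving the linear system:
  x*      = (1, 0.5714, -1.4286)
  lambda* = (-8.8571, -23.8571)
  f(x*)   = 14.2143

x* = (1, 0.5714, -1.4286), lambda* = (-8.8571, -23.8571)


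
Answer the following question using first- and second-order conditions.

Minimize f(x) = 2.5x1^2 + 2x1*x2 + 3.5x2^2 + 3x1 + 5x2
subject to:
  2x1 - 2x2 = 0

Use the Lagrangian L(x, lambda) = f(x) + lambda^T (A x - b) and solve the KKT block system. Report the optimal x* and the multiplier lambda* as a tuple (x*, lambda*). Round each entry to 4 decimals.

Form the Lagrangian:
  L(x, lambda) = (1/2) x^T Q x + c^T x + lambda^T (A x - b)
Stationarity (grad_x L = 0): Q x + c + A^T lambda = 0.
Primal feasibility: A x = b.

This gives the KKT block system:
  [ Q   A^T ] [ x     ]   [-c ]
  [ A    0  ] [ lambda ] = [ b ]

Solving the linear system:
  x*      = (-0.5, -0.5)
  lambda* = (0.25)
  f(x*)   = -2

x* = (-0.5, -0.5), lambda* = (0.25)


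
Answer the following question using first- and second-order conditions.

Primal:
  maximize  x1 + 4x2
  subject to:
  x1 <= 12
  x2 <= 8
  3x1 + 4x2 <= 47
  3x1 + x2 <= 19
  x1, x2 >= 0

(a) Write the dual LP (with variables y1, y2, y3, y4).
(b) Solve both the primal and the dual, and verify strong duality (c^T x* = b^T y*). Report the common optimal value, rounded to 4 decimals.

The standard primal-dual pair for 'max c^T x s.t. A x <= b, x >= 0' is:
  Dual:  min b^T y  s.t.  A^T y >= c,  y >= 0.

So the dual LP is:
  minimize  12y1 + 8y2 + 47y3 + 19y4
  subject to:
    y1 + 3y3 + 3y4 >= 1
    y2 + 4y3 + y4 >= 4
    y1, y2, y3, y4 >= 0

Solving the primal: x* = (3.6667, 8).
  primal value c^T x* = 35.6667.
Solving the dual: y* = (0, 3.6667, 0, 0.3333).
  dual value b^T y* = 35.6667.
Strong duality: c^T x* = b^T y*. Confirmed.

35.6667


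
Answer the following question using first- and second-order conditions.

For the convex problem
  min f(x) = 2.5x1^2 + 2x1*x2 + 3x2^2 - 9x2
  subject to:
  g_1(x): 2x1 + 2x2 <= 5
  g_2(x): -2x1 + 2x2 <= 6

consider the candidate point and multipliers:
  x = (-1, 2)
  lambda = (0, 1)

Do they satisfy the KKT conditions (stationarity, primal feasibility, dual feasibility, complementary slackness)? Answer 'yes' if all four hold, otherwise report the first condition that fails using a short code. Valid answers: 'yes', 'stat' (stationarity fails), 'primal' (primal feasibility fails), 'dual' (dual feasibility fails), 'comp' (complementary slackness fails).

Gradient of f: grad f(x) = Q x + c = (-1, 1)
Constraint values g_i(x) = a_i^T x - b_i:
  g_1((-1, 2)) = -3
  g_2((-1, 2)) = 0
Stationarity residual: grad f(x) + sum_i lambda_i a_i = (-3, 3)
  -> stationarity FAILS
Primal feasibility (all g_i <= 0): OK
Dual feasibility (all lambda_i >= 0): OK
Complementary slackness (lambda_i * g_i(x) = 0 for all i): OK

Verdict: the first failing condition is stationarity -> stat.

stat


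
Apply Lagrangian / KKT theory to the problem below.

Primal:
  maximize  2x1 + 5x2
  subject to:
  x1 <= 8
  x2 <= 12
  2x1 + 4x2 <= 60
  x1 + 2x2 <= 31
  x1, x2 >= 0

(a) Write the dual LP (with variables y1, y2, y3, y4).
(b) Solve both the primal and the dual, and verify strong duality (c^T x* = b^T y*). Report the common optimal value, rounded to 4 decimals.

The standard primal-dual pair for 'max c^T x s.t. A x <= b, x >= 0' is:
  Dual:  min b^T y  s.t.  A^T y >= c,  y >= 0.

So the dual LP is:
  minimize  8y1 + 12y2 + 60y3 + 31y4
  subject to:
    y1 + 2y3 + y4 >= 2
    y2 + 4y3 + 2y4 >= 5
    y1, y2, y3, y4 >= 0

Solving the primal: x* = (6, 12).
  primal value c^T x* = 72.
Solving the dual: y* = (0, 1, 1, 0).
  dual value b^T y* = 72.
Strong duality: c^T x* = b^T y*. Confirmed.

72


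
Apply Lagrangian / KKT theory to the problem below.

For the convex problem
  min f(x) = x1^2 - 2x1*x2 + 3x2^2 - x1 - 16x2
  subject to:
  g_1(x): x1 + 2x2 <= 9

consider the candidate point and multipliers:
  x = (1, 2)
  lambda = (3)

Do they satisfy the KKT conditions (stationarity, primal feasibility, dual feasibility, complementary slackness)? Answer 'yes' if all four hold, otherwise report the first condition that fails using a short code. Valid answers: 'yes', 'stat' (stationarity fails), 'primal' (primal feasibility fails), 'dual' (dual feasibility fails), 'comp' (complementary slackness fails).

Gradient of f: grad f(x) = Q x + c = (-3, -6)
Constraint values g_i(x) = a_i^T x - b_i:
  g_1((1, 2)) = -4
Stationarity residual: grad f(x) + sum_i lambda_i a_i = (0, 0)
  -> stationarity OK
Primal feasibility (all g_i <= 0): OK
Dual feasibility (all lambda_i >= 0): OK
Complementary slackness (lambda_i * g_i(x) = 0 for all i): FAILS

Verdict: the first failing condition is complementary_slackness -> comp.

comp


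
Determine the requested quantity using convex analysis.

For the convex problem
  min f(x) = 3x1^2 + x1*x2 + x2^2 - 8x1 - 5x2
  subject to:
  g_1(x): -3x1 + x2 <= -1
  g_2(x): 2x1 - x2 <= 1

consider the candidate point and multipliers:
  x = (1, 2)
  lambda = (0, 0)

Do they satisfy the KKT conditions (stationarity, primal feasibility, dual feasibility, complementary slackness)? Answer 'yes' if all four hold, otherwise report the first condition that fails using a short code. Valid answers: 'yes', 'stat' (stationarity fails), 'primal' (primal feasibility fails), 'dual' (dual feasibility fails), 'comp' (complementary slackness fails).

Gradient of f: grad f(x) = Q x + c = (0, 0)
Constraint values g_i(x) = a_i^T x - b_i:
  g_1((1, 2)) = 0
  g_2((1, 2)) = -1
Stationarity residual: grad f(x) + sum_i lambda_i a_i = (0, 0)
  -> stationarity OK
Primal feasibility (all g_i <= 0): OK
Dual feasibility (all lambda_i >= 0): OK
Complementary slackness (lambda_i * g_i(x) = 0 for all i): OK

Verdict: yes, KKT holds.

yes


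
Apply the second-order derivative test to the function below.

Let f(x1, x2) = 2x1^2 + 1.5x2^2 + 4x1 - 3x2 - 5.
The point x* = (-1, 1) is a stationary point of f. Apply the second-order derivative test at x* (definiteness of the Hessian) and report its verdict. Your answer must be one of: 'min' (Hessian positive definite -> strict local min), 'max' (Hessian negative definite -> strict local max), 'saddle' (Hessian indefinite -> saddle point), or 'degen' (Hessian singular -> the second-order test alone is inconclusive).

Compute the Hessian H = grad^2 f:
  H = [[4, 0], [0, 3]]
Verify stationarity: grad f(x*) = H x* + g = (0, 0).
Eigenvalues of H: 3, 4.
Both eigenvalues > 0, so H is positive definite -> x* is a strict local min.

min


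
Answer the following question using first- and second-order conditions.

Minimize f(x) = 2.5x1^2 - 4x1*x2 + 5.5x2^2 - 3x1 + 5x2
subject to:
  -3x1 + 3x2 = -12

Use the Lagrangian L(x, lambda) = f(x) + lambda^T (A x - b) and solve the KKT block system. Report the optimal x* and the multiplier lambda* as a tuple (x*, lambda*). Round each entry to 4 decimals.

Form the Lagrangian:
  L(x, lambda) = (1/2) x^T Q x + c^T x + lambda^T (A x - b)
Stationarity (grad_x L = 0): Q x + c + A^T lambda = 0.
Primal feasibility: A x = b.

This gives the KKT block system:
  [ Q   A^T ] [ x     ]   [-c ]
  [ A    0  ] [ lambda ] = [ b ]

Solving the linear system:
  x*      = (3.25, -0.75)
  lambda* = (5.4167)
  f(x*)   = 25.75

x* = (3.25, -0.75), lambda* = (5.4167)


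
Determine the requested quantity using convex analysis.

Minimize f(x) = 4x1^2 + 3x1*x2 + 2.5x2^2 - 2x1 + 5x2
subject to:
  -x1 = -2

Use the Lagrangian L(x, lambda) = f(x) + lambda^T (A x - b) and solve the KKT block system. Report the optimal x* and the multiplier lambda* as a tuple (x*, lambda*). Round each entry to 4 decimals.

Form the Lagrangian:
  L(x, lambda) = (1/2) x^T Q x + c^T x + lambda^T (A x - b)
Stationarity (grad_x L = 0): Q x + c + A^T lambda = 0.
Primal feasibility: A x = b.

This gives the KKT block system:
  [ Q   A^T ] [ x     ]   [-c ]
  [ A    0  ] [ lambda ] = [ b ]

Solving the linear system:
  x*      = (2, -2.2)
  lambda* = (7.4)
  f(x*)   = -0.1

x* = (2, -2.2), lambda* = (7.4)


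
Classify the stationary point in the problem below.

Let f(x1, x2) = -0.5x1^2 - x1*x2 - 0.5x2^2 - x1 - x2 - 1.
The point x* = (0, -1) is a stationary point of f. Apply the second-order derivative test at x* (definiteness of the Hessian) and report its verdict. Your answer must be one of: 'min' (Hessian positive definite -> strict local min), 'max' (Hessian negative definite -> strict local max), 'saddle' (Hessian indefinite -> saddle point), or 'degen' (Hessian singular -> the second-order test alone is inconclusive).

Compute the Hessian H = grad^2 f:
  H = [[-1, -1], [-1, -1]]
Verify stationarity: grad f(x*) = H x* + g = (0, 0).
Eigenvalues of H: -2, 0.
H has a zero eigenvalue (singular; negative semidefinite but not definite), so H is neither positive definite, negative definite, nor indefinite. The second-order test alone is inconclusive -> degen.
(Indeed, f is constant along the null direction of H through x*, so x* is not a strict local extremum.)

degen


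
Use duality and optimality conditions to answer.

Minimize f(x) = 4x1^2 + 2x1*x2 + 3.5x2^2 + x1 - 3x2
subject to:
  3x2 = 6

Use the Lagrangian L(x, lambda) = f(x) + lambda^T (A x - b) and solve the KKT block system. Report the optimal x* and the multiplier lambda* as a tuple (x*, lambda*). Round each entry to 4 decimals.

Form the Lagrangian:
  L(x, lambda) = (1/2) x^T Q x + c^T x + lambda^T (A x - b)
Stationarity (grad_x L = 0): Q x + c + A^T lambda = 0.
Primal feasibility: A x = b.

This gives the KKT block system:
  [ Q   A^T ] [ x     ]   [-c ]
  [ A    0  ] [ lambda ] = [ b ]

Solving the linear system:
  x*      = (-0.625, 2)
  lambda* = (-3.25)
  f(x*)   = 6.4375

x* = (-0.625, 2), lambda* = (-3.25)


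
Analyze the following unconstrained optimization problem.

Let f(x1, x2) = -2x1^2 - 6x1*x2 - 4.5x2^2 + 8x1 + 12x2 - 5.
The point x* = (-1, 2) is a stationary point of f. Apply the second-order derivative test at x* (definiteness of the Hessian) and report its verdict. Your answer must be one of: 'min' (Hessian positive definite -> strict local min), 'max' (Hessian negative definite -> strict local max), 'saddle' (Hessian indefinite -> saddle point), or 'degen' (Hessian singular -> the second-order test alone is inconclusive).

Compute the Hessian H = grad^2 f:
  H = [[-4, -6], [-6, -9]]
Verify stationarity: grad f(x*) = H x* + g = (0, 0).
Eigenvalues of H: -13, 0.
H has a zero eigenvalue (singular; negative semidefinite but not definite), so H is neither positive definite, negative definite, nor indefinite. The second-order test alone is inconclusive -> degen.
(Indeed, f is constant along the null direction of H through x*, so x* is not a strict local extremum.)

degen


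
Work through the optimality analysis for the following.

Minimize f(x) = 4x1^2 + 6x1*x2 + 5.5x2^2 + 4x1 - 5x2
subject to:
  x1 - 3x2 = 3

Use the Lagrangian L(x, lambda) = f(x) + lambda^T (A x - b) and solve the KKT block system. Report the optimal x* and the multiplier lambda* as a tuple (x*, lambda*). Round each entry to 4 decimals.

Form the Lagrangian:
  L(x, lambda) = (1/2) x^T Q x + c^T x + lambda^T (A x - b)
Stationarity (grad_x L = 0): Q x + c + A^T lambda = 0.
Primal feasibility: A x = b.

This gives the KKT block system:
  [ Q   A^T ] [ x     ]   [-c ]
  [ A    0  ] [ lambda ] = [ b ]

Solving the linear system:
  x*      = (0.5546, -0.8151)
  lambda* = (-3.5462)
  f(x*)   = 8.4664

x* = (0.5546, -0.8151), lambda* = (-3.5462)


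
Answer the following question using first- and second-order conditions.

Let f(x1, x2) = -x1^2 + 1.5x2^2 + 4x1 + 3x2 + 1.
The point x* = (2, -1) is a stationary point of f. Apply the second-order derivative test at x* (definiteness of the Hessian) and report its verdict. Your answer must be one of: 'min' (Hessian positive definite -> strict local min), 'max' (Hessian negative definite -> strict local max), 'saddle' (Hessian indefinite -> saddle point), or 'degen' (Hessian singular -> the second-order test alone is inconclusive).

Compute the Hessian H = grad^2 f:
  H = [[-2, 0], [0, 3]]
Verify stationarity: grad f(x*) = H x* + g = (0, 0).
Eigenvalues of H: -2, 3.
Eigenvalues have mixed signs, so H is indefinite -> x* is a saddle point.

saddle


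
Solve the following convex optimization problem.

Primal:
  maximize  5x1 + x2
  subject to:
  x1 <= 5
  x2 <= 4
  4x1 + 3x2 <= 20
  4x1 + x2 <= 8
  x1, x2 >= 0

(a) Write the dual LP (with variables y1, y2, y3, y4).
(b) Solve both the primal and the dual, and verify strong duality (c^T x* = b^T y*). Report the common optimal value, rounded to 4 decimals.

The standard primal-dual pair for 'max c^T x s.t. A x <= b, x >= 0' is:
  Dual:  min b^T y  s.t.  A^T y >= c,  y >= 0.

So the dual LP is:
  minimize  5y1 + 4y2 + 20y3 + 8y4
  subject to:
    y1 + 4y3 + 4y4 >= 5
    y2 + 3y3 + y4 >= 1
    y1, y2, y3, y4 >= 0

Solving the primal: x* = (2, 0).
  primal value c^T x* = 10.
Solving the dual: y* = (0, 0, 0, 1.25).
  dual value b^T y* = 10.
Strong duality: c^T x* = b^T y*. Confirmed.

10


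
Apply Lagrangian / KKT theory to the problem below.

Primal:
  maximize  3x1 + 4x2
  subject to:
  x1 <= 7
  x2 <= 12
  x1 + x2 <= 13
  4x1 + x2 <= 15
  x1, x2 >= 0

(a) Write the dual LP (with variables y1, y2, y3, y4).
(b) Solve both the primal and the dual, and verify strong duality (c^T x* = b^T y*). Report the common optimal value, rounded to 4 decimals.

The standard primal-dual pair for 'max c^T x s.t. A x <= b, x >= 0' is:
  Dual:  min b^T y  s.t.  A^T y >= c,  y >= 0.

So the dual LP is:
  minimize  7y1 + 12y2 + 13y3 + 15y4
  subject to:
    y1 + y3 + 4y4 >= 3
    y2 + y3 + y4 >= 4
    y1, y2, y3, y4 >= 0

Solving the primal: x* = (0.75, 12).
  primal value c^T x* = 50.25.
Solving the dual: y* = (0, 3.25, 0, 0.75).
  dual value b^T y* = 50.25.
Strong duality: c^T x* = b^T y*. Confirmed.

50.25


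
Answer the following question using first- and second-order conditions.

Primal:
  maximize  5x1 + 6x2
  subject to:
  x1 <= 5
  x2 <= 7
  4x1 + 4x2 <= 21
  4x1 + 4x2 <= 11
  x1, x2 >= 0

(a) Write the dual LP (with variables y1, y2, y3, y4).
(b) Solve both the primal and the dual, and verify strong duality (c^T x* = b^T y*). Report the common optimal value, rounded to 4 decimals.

The standard primal-dual pair for 'max c^T x s.t. A x <= b, x >= 0' is:
  Dual:  min b^T y  s.t.  A^T y >= c,  y >= 0.

So the dual LP is:
  minimize  5y1 + 7y2 + 21y3 + 11y4
  subject to:
    y1 + 4y3 + 4y4 >= 5
    y2 + 4y3 + 4y4 >= 6
    y1, y2, y3, y4 >= 0

Solving the primal: x* = (0, 2.75).
  primal value c^T x* = 16.5.
Solving the dual: y* = (0, 0, 0, 1.5).
  dual value b^T y* = 16.5.
Strong duality: c^T x* = b^T y*. Confirmed.

16.5


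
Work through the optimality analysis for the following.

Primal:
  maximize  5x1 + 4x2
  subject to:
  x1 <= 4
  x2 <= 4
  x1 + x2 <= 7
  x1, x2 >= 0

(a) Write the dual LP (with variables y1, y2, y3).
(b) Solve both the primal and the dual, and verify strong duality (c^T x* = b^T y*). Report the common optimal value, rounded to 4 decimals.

The standard primal-dual pair for 'max c^T x s.t. A x <= b, x >= 0' is:
  Dual:  min b^T y  s.t.  A^T y >= c,  y >= 0.

So the dual LP is:
  minimize  4y1 + 4y2 + 7y3
  subject to:
    y1 + y3 >= 5
    y2 + y3 >= 4
    y1, y2, y3 >= 0

Solving the primal: x* = (4, 3).
  primal value c^T x* = 32.
Solving the dual: y* = (1, 0, 4).
  dual value b^T y* = 32.
Strong duality: c^T x* = b^T y*. Confirmed.

32


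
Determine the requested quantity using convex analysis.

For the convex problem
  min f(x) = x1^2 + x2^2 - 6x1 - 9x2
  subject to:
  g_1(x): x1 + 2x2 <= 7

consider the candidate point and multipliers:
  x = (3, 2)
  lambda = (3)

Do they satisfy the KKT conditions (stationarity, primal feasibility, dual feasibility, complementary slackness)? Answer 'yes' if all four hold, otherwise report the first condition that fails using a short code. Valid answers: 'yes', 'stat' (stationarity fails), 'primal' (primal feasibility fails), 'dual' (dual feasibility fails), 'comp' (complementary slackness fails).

Gradient of f: grad f(x) = Q x + c = (0, -5)
Constraint values g_i(x) = a_i^T x - b_i:
  g_1((3, 2)) = 0
Stationarity residual: grad f(x) + sum_i lambda_i a_i = (3, 1)
  -> stationarity FAILS
Primal feasibility (all g_i <= 0): OK
Dual feasibility (all lambda_i >= 0): OK
Complementary slackness (lambda_i * g_i(x) = 0 for all i): OK

Verdict: the first failing condition is stationarity -> stat.

stat


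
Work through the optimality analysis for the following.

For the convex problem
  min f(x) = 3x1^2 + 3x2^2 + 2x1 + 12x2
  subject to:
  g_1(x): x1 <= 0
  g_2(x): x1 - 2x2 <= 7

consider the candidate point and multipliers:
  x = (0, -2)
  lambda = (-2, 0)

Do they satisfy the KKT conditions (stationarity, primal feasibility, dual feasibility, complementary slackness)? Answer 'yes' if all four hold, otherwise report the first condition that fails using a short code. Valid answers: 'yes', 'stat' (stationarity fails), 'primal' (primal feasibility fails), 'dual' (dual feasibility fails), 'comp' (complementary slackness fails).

Gradient of f: grad f(x) = Q x + c = (2, 0)
Constraint values g_i(x) = a_i^T x - b_i:
  g_1((0, -2)) = 0
  g_2((0, -2)) = -3
Stationarity residual: grad f(x) + sum_i lambda_i a_i = (0, 0)
  -> stationarity OK
Primal feasibility (all g_i <= 0): OK
Dual feasibility (all lambda_i >= 0): FAILS
Complementary slackness (lambda_i * g_i(x) = 0 for all i): OK

Verdict: the first failing condition is dual_feasibility -> dual.

dual


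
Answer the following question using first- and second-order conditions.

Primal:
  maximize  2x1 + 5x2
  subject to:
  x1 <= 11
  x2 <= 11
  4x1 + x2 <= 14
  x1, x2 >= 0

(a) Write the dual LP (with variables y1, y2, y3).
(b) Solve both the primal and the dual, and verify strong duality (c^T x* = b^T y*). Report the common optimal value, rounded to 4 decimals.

The standard primal-dual pair for 'max c^T x s.t. A x <= b, x >= 0' is:
  Dual:  min b^T y  s.t.  A^T y >= c,  y >= 0.

So the dual LP is:
  minimize  11y1 + 11y2 + 14y3
  subject to:
    y1 + 4y3 >= 2
    y2 + y3 >= 5
    y1, y2, y3 >= 0

Solving the primal: x* = (0.75, 11).
  primal value c^T x* = 56.5.
Solving the dual: y* = (0, 4.5, 0.5).
  dual value b^T y* = 56.5.
Strong duality: c^T x* = b^T y*. Confirmed.

56.5


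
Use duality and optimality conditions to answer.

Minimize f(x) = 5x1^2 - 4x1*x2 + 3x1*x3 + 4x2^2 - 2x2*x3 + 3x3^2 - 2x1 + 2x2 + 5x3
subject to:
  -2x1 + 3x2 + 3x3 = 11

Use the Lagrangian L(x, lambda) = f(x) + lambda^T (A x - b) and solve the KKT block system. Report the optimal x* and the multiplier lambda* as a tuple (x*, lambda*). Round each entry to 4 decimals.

Form the Lagrangian:
  L(x, lambda) = (1/2) x^T Q x + c^T x + lambda^T (A x - b)
Stationarity (grad_x L = 0): Q x + c + A^T lambda = 0.
Primal feasibility: A x = b.

This gives the KKT block system:
  [ Q   A^T ] [ x     ]   [-c ]
  [ A    0  ] [ lambda ] = [ b ]

Solving the linear system:
  x*      = (-0.5898, 1.3922, 1.8813)
  lambda* = (-3.9113)
  f(x*)   = 28.1976

x* = (-0.5898, 1.3922, 1.8813), lambda* = (-3.9113)


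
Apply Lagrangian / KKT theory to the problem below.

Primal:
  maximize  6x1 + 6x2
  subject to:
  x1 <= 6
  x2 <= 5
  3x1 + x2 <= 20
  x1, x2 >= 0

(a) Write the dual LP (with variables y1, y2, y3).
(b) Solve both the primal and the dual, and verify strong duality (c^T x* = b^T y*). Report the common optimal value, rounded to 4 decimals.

The standard primal-dual pair for 'max c^T x s.t. A x <= b, x >= 0' is:
  Dual:  min b^T y  s.t.  A^T y >= c,  y >= 0.

So the dual LP is:
  minimize  6y1 + 5y2 + 20y3
  subject to:
    y1 + 3y3 >= 6
    y2 + y3 >= 6
    y1, y2, y3 >= 0

Solving the primal: x* = (5, 5).
  primal value c^T x* = 60.
Solving the dual: y* = (0, 4, 2).
  dual value b^T y* = 60.
Strong duality: c^T x* = b^T y*. Confirmed.

60


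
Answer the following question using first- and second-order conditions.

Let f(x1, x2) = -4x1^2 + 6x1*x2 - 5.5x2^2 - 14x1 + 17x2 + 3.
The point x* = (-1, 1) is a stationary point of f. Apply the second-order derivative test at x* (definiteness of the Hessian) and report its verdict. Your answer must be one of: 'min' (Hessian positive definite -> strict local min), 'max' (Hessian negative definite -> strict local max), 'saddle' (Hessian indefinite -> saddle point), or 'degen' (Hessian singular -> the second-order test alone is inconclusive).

Compute the Hessian H = grad^2 f:
  H = [[-8, 6], [6, -11]]
Verify stationarity: grad f(x*) = H x* + g = (0, 0).
Eigenvalues of H: -15.6847, -3.3153.
Both eigenvalues < 0, so H is negative definite -> x* is a strict local max.

max


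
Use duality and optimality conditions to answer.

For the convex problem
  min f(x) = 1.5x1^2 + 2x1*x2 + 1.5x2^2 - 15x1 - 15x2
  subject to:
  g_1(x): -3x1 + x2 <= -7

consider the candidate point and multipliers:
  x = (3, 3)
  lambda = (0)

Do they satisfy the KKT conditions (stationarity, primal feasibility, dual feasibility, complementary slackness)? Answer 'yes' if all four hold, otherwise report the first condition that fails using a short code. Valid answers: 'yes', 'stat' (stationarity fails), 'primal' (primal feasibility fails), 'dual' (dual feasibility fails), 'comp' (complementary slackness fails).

Gradient of f: grad f(x) = Q x + c = (0, 0)
Constraint values g_i(x) = a_i^T x - b_i:
  g_1((3, 3)) = 1
Stationarity residual: grad f(x) + sum_i lambda_i a_i = (0, 0)
  -> stationarity OK
Primal feasibility (all g_i <= 0): FAILS
Dual feasibility (all lambda_i >= 0): OK
Complementary slackness (lambda_i * g_i(x) = 0 for all i): OK

Verdict: the first failing condition is primal_feasibility -> primal.

primal


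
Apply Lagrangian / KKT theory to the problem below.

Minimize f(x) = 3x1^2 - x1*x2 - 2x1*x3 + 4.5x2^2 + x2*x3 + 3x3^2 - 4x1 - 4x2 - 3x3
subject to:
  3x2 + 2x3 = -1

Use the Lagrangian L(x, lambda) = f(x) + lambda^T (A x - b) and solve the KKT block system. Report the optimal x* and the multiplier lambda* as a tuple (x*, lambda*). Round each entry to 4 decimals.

Form the Lagrangian:
  L(x, lambda) = (1/2) x^T Q x + c^T x + lambda^T (A x - b)
Stationarity (grad_x L = 0): Q x + c + A^T lambda = 0.
Primal feasibility: A x = b.

This gives the KKT block system:
  [ Q   A^T ] [ x     ]   [-c ]
  [ A    0  ] [ lambda ] = [ b ]

Solving the linear system:
  x*      = (0.5973, -0.292, -0.0619)
  lambda* = (2.4292)
  f(x*)   = 0.6969

x* = (0.5973, -0.292, -0.0619), lambda* = (2.4292)


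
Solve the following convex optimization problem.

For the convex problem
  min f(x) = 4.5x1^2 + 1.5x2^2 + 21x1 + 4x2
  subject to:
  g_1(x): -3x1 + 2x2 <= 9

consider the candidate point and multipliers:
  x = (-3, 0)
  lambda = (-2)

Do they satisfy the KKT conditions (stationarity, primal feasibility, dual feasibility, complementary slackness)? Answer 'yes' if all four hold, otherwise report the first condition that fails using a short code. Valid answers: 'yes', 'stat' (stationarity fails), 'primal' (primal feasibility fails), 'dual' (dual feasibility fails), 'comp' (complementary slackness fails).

Gradient of f: grad f(x) = Q x + c = (-6, 4)
Constraint values g_i(x) = a_i^T x - b_i:
  g_1((-3, 0)) = 0
Stationarity residual: grad f(x) + sum_i lambda_i a_i = (0, 0)
  -> stationarity OK
Primal feasibility (all g_i <= 0): OK
Dual feasibility (all lambda_i >= 0): FAILS
Complementary slackness (lambda_i * g_i(x) = 0 for all i): OK

Verdict: the first failing condition is dual_feasibility -> dual.

dual


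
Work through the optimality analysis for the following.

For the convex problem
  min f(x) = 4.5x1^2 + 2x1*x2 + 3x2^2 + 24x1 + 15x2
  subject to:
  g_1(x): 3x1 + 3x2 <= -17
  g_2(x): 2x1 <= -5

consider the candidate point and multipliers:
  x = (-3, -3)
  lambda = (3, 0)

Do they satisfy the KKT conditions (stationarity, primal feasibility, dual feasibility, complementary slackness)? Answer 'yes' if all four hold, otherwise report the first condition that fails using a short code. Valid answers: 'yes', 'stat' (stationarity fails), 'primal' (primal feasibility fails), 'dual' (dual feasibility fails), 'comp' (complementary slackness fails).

Gradient of f: grad f(x) = Q x + c = (-9, -9)
Constraint values g_i(x) = a_i^T x - b_i:
  g_1((-3, -3)) = -1
  g_2((-3, -3)) = -1
Stationarity residual: grad f(x) + sum_i lambda_i a_i = (0, 0)
  -> stationarity OK
Primal feasibility (all g_i <= 0): OK
Dual feasibility (all lambda_i >= 0): OK
Complementary slackness (lambda_i * g_i(x) = 0 for all i): FAILS

Verdict: the first failing condition is complementary_slackness -> comp.

comp


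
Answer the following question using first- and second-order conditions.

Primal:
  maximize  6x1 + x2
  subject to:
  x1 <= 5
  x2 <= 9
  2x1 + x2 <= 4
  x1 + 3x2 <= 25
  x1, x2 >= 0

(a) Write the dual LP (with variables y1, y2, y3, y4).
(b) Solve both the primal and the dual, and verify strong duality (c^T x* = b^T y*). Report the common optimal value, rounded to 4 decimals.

The standard primal-dual pair for 'max c^T x s.t. A x <= b, x >= 0' is:
  Dual:  min b^T y  s.t.  A^T y >= c,  y >= 0.

So the dual LP is:
  minimize  5y1 + 9y2 + 4y3 + 25y4
  subject to:
    y1 + 2y3 + y4 >= 6
    y2 + y3 + 3y4 >= 1
    y1, y2, y3, y4 >= 0

Solving the primal: x* = (2, 0).
  primal value c^T x* = 12.
Solving the dual: y* = (0, 0, 3, 0).
  dual value b^T y* = 12.
Strong duality: c^T x* = b^T y*. Confirmed.

12


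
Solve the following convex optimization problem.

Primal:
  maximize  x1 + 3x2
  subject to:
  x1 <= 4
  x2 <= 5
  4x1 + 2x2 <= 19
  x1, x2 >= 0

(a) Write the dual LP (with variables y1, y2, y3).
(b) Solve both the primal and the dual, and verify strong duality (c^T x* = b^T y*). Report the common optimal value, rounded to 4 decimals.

The standard primal-dual pair for 'max c^T x s.t. A x <= b, x >= 0' is:
  Dual:  min b^T y  s.t.  A^T y >= c,  y >= 0.

So the dual LP is:
  minimize  4y1 + 5y2 + 19y3
  subject to:
    y1 + 4y3 >= 1
    y2 + 2y3 >= 3
    y1, y2, y3 >= 0

Solving the primal: x* = (2.25, 5).
  primal value c^T x* = 17.25.
Solving the dual: y* = (0, 2.5, 0.25).
  dual value b^T y* = 17.25.
Strong duality: c^T x* = b^T y*. Confirmed.

17.25


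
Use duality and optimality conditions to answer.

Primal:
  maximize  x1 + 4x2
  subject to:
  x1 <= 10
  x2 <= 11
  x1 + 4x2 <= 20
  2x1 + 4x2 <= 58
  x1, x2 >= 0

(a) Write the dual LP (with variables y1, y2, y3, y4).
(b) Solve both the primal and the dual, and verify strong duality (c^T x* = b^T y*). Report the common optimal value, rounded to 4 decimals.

The standard primal-dual pair for 'max c^T x s.t. A x <= b, x >= 0' is:
  Dual:  min b^T y  s.t.  A^T y >= c,  y >= 0.

So the dual LP is:
  minimize  10y1 + 11y2 + 20y3 + 58y4
  subject to:
    y1 + y3 + 2y4 >= 1
    y2 + 4y3 + 4y4 >= 4
    y1, y2, y3, y4 >= 0

Solving the primal: x* = (0, 5).
  primal value c^T x* = 20.
Solving the dual: y* = (0, 0, 1, 0).
  dual value b^T y* = 20.
Strong duality: c^T x* = b^T y*. Confirmed.

20


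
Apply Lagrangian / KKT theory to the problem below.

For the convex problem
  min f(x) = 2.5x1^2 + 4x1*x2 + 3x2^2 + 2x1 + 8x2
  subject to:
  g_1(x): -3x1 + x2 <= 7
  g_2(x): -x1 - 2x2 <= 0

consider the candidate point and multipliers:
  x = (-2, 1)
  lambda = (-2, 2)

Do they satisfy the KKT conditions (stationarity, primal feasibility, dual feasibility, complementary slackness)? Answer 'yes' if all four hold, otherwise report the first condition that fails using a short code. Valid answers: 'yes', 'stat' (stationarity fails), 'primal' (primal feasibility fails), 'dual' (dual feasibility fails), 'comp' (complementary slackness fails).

Gradient of f: grad f(x) = Q x + c = (-4, 6)
Constraint values g_i(x) = a_i^T x - b_i:
  g_1((-2, 1)) = 0
  g_2((-2, 1)) = 0
Stationarity residual: grad f(x) + sum_i lambda_i a_i = (0, 0)
  -> stationarity OK
Primal feasibility (all g_i <= 0): OK
Dual feasibility (all lambda_i >= 0): FAILS
Complementary slackness (lambda_i * g_i(x) = 0 for all i): OK

Verdict: the first failing condition is dual_feasibility -> dual.

dual


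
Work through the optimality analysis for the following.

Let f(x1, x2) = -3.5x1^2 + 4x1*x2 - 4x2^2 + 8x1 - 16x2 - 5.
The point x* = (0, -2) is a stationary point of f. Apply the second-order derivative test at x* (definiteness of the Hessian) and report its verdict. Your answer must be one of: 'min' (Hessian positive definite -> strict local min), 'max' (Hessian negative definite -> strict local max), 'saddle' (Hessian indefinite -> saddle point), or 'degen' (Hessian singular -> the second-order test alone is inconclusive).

Compute the Hessian H = grad^2 f:
  H = [[-7, 4], [4, -8]]
Verify stationarity: grad f(x*) = H x* + g = (0, 0).
Eigenvalues of H: -11.5311, -3.4689.
Both eigenvalues < 0, so H is negative definite -> x* is a strict local max.

max


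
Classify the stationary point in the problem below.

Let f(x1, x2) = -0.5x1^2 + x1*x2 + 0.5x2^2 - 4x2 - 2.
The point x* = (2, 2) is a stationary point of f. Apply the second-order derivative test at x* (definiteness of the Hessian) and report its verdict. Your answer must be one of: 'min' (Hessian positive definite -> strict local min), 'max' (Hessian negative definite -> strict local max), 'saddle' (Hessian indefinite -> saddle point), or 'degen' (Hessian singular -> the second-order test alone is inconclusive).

Compute the Hessian H = grad^2 f:
  H = [[-1, 1], [1, 1]]
Verify stationarity: grad f(x*) = H x* + g = (0, 0).
Eigenvalues of H: -1.4142, 1.4142.
Eigenvalues have mixed signs, so H is indefinite -> x* is a saddle point.

saddle


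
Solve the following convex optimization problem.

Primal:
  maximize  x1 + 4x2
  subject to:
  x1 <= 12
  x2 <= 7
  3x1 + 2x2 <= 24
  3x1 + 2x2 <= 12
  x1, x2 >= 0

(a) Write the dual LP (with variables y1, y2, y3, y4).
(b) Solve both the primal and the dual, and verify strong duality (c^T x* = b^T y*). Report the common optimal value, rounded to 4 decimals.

The standard primal-dual pair for 'max c^T x s.t. A x <= b, x >= 0' is:
  Dual:  min b^T y  s.t.  A^T y >= c,  y >= 0.

So the dual LP is:
  minimize  12y1 + 7y2 + 24y3 + 12y4
  subject to:
    y1 + 3y3 + 3y4 >= 1
    y2 + 2y3 + 2y4 >= 4
    y1, y2, y3, y4 >= 0

Solving the primal: x* = (0, 6).
  primal value c^T x* = 24.
Solving the dual: y* = (0, 0, 0, 2).
  dual value b^T y* = 24.
Strong duality: c^T x* = b^T y*. Confirmed.

24


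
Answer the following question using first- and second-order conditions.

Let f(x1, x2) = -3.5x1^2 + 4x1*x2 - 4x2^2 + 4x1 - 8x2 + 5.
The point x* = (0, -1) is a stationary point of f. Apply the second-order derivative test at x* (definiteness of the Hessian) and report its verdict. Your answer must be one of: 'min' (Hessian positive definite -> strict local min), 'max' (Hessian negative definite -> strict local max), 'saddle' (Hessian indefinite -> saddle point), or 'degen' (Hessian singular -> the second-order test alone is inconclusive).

Compute the Hessian H = grad^2 f:
  H = [[-7, 4], [4, -8]]
Verify stationarity: grad f(x*) = H x* + g = (0, 0).
Eigenvalues of H: -11.5311, -3.4689.
Both eigenvalues < 0, so H is negative definite -> x* is a strict local max.

max


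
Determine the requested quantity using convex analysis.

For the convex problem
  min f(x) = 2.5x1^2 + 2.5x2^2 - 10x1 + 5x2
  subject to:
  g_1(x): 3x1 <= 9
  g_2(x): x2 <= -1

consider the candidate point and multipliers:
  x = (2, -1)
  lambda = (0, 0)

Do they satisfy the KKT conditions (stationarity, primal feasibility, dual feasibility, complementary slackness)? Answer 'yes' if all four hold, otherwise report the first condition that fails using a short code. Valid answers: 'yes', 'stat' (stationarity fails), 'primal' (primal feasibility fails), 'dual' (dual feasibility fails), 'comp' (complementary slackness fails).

Gradient of f: grad f(x) = Q x + c = (0, 0)
Constraint values g_i(x) = a_i^T x - b_i:
  g_1((2, -1)) = -3
  g_2((2, -1)) = 0
Stationarity residual: grad f(x) + sum_i lambda_i a_i = (0, 0)
  -> stationarity OK
Primal feasibility (all g_i <= 0): OK
Dual feasibility (all lambda_i >= 0): OK
Complementary slackness (lambda_i * g_i(x) = 0 for all i): OK

Verdict: yes, KKT holds.

yes


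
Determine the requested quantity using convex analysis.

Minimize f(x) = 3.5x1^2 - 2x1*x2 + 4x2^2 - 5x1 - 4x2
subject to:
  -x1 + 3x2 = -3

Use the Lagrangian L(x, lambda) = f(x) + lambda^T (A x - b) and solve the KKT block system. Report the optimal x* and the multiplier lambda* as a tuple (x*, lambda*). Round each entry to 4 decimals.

Form the Lagrangian:
  L(x, lambda) = (1/2) x^T Q x + c^T x + lambda^T (A x - b)
Stationarity (grad_x L = 0): Q x + c + A^T lambda = 0.
Primal feasibility: A x = b.

This gives the KKT block system:
  [ Q   A^T ] [ x     ]   [-c ]
  [ A    0  ] [ lambda ] = [ b ]

Solving the linear system:
  x*      = (1.0678, -0.6441)
  lambda* = (3.7627)
  f(x*)   = 4.2627

x* = (1.0678, -0.6441), lambda* = (3.7627)


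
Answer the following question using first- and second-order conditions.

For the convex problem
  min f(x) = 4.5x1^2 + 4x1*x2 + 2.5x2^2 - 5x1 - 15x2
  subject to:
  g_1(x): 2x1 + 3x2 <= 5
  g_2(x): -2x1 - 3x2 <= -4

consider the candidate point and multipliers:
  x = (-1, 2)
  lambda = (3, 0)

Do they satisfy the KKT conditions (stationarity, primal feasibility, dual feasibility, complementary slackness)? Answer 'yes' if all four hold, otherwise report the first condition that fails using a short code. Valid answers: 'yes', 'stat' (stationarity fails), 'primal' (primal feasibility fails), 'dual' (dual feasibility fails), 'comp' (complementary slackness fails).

Gradient of f: grad f(x) = Q x + c = (-6, -9)
Constraint values g_i(x) = a_i^T x - b_i:
  g_1((-1, 2)) = -1
  g_2((-1, 2)) = 0
Stationarity residual: grad f(x) + sum_i lambda_i a_i = (0, 0)
  -> stationarity OK
Primal feasibility (all g_i <= 0): OK
Dual feasibility (all lambda_i >= 0): OK
Complementary slackness (lambda_i * g_i(x) = 0 for all i): FAILS

Verdict: the first failing condition is complementary_slackness -> comp.

comp


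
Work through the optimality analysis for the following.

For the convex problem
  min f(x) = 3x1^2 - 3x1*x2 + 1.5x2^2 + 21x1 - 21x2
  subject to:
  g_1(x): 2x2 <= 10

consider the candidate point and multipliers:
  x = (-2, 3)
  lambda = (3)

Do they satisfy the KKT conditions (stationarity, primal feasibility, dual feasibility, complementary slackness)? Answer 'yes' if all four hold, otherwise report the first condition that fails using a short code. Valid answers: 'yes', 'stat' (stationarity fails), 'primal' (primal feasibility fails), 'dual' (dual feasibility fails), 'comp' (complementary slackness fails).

Gradient of f: grad f(x) = Q x + c = (0, -6)
Constraint values g_i(x) = a_i^T x - b_i:
  g_1((-2, 3)) = -4
Stationarity residual: grad f(x) + sum_i lambda_i a_i = (0, 0)
  -> stationarity OK
Primal feasibility (all g_i <= 0): OK
Dual feasibility (all lambda_i >= 0): OK
Complementary slackness (lambda_i * g_i(x) = 0 for all i): FAILS

Verdict: the first failing condition is complementary_slackness -> comp.

comp


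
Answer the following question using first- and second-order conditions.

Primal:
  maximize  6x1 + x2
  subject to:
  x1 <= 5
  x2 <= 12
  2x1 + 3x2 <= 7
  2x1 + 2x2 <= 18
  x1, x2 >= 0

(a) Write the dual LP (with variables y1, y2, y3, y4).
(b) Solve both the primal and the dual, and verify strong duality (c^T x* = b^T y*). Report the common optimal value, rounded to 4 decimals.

The standard primal-dual pair for 'max c^T x s.t. A x <= b, x >= 0' is:
  Dual:  min b^T y  s.t.  A^T y >= c,  y >= 0.

So the dual LP is:
  minimize  5y1 + 12y2 + 7y3 + 18y4
  subject to:
    y1 + 2y3 + 2y4 >= 6
    y2 + 3y3 + 2y4 >= 1
    y1, y2, y3, y4 >= 0

Solving the primal: x* = (3.5, 0).
  primal value c^T x* = 21.
Solving the dual: y* = (0, 0, 3, 0).
  dual value b^T y* = 21.
Strong duality: c^T x* = b^T y*. Confirmed.

21


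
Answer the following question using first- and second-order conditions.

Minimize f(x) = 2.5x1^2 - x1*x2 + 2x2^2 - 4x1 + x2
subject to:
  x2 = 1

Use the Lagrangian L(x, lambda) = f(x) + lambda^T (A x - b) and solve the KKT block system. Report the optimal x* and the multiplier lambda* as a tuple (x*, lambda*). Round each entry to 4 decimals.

Form the Lagrangian:
  L(x, lambda) = (1/2) x^T Q x + c^T x + lambda^T (A x - b)
Stationarity (grad_x L = 0): Q x + c + A^T lambda = 0.
Primal feasibility: A x = b.

This gives the KKT block system:
  [ Q   A^T ] [ x     ]   [-c ]
  [ A    0  ] [ lambda ] = [ b ]

Solving the linear system:
  x*      = (1, 1)
  lambda* = (-4)
  f(x*)   = 0.5

x* = (1, 1), lambda* = (-4)


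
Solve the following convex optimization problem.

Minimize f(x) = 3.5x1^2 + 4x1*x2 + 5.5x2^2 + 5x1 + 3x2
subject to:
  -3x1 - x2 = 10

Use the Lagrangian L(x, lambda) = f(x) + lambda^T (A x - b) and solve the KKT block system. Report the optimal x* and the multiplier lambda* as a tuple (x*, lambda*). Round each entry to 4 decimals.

Form the Lagrangian:
  L(x, lambda) = (1/2) x^T Q x + c^T x + lambda^T (A x - b)
Stationarity (grad_x L = 0): Q x + c + A^T lambda = 0.
Primal feasibility: A x = b.

This gives the KKT block system:
  [ Q   A^T ] [ x     ]   [-c ]
  [ A    0  ] [ lambda ] = [ b ]

Solving the linear system:
  x*      = (-3.4878, 0.4634)
  lambda* = (-5.8537)
  f(x*)   = 21.2439

x* = (-3.4878, 0.4634), lambda* = (-5.8537)
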